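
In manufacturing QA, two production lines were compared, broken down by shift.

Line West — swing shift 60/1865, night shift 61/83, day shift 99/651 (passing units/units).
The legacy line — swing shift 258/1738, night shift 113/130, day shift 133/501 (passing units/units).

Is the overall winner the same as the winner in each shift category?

Swing shift: Line West 60/1865 = 3.2%, the legacy line 258/1738 = 14.8% → the legacy line
Night shift: Line West 61/83 = 73.5%, the legacy line 113/130 = 86.9% → the legacy line
Day shift: Line West 99/651 = 15.2%, the legacy line 133/501 = 26.5% → the legacy line
Overall: Line West 220/2599 = 8.5%, the legacy line 504/2369 = 21.3% → the legacy line
The legacy line wins overall and in every shift group — no reversal.

Yes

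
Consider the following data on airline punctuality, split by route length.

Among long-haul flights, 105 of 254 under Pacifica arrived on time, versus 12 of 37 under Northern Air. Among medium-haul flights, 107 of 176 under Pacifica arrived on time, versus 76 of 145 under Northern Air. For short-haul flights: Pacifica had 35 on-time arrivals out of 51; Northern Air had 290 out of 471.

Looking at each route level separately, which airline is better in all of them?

Pacifica

Long-haul: Pacifica 105/254 = 41.3%, Northern Air 12/37 = 32.4% → Pacifica
Medium-haul: Pacifica 107/176 = 60.8%, Northern Air 76/145 = 52.4% → Pacifica
Short-haul: Pacifica 35/51 = 68.6%, Northern Air 290/471 = 61.6% → Pacifica
Pacifica has the higher rate in all 3 groups.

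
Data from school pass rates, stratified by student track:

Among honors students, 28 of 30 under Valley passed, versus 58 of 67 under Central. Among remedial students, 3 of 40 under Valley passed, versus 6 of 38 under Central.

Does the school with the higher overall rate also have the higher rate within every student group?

No

Honors: Valley 28/30 = 93.3%, Central 58/67 = 86.6% → Valley
Remedial: Valley 3/40 = 7.5%, Central 6/38 = 15.8% → Central
Overall: Valley 31/70 = 44.3%, Central 64/105 = 61.0% → Central
Neither sweeps: Valley wins 1 of 2 groups, Central wins 1. Central wins overall but not every group — no Simpson reversal.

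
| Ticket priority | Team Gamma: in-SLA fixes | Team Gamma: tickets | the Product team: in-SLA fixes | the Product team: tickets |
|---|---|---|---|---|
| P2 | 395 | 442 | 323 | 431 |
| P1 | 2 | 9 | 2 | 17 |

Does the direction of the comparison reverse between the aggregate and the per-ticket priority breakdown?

No

P2: Team Gamma 395/442 = 89.4%, the Product team 323/431 = 74.9% → Team Gamma
P1: Team Gamma 2/9 = 22.2%, the Product team 2/17 = 11.8% → Team Gamma
Overall: Team Gamma 397/451 = 88.0%, the Product team 325/448 = 72.5% → Team Gamma
Team Gamma wins overall and in every ticket group — no reversal.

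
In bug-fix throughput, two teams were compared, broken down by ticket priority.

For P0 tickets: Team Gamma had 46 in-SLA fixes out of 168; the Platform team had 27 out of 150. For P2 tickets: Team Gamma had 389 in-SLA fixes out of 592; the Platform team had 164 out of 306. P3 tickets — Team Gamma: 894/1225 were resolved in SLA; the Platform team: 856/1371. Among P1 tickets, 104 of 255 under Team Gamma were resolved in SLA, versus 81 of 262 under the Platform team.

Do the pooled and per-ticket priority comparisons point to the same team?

P0: Team Gamma 46/168 = 27.4%, the Platform team 27/150 = 18.0% → Team Gamma
P2: Team Gamma 389/592 = 65.7%, the Platform team 164/306 = 53.6% → Team Gamma
P3: Team Gamma 894/1225 = 73.0%, the Platform team 856/1371 = 62.4% → Team Gamma
P1: Team Gamma 104/255 = 40.8%, the Platform team 81/262 = 30.9% → Team Gamma
Overall: Team Gamma 1433/2240 = 64.0%, the Platform team 1128/2089 = 54.0% → Team Gamma
Team Gamma wins overall and in every ticket group — no reversal.

Yes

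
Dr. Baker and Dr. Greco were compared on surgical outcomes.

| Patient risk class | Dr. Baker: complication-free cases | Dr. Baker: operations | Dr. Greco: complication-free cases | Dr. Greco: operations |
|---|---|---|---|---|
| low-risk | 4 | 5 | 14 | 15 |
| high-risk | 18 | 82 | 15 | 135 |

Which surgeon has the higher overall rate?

Dr. Baker

Low-risk: Dr. Baker 4/5 = 80.0%, Dr. Greco 14/15 = 93.3% → Dr. Greco
High-risk: Dr. Baker 18/82 = 22.0%, Dr. Greco 15/135 = 11.1% → Dr. Baker
Overall: Dr. Baker 22/87 = 25.3%, Dr. Greco 29/150 = 19.3% → Dr. Baker
(Neither sweeps every patient risk group, but Dr. Baker has the higher pooled rate.)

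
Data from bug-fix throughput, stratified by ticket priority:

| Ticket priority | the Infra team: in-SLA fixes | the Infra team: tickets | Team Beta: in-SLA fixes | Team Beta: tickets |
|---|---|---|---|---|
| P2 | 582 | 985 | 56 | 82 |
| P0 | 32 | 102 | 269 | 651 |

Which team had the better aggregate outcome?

P2: the Infra team 582/985 = 59.1%, Team Beta 56/82 = 68.3% → Team Beta
P0: the Infra team 32/102 = 31.4%, Team Beta 269/651 = 41.3% → Team Beta
Overall: the Infra team 614/1087 = 56.5%, Team Beta 325/733 = 44.3% → the Infra team
(Team Beta wins every ticket group but the Infra team wins overall — Team Beta's tickets skew toward the low-rate P0 group.)

the Infra team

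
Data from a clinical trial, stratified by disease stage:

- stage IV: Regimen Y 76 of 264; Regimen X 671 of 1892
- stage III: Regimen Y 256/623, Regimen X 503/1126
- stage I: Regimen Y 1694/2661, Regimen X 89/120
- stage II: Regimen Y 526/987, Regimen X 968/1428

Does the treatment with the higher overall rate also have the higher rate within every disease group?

No

Stage IV: Regimen Y 76/264 = 28.8%, Regimen X 671/1892 = 35.5% → Regimen X
Stage III: Regimen Y 256/623 = 41.1%, Regimen X 503/1126 = 44.7% → Regimen X
Stage I: Regimen Y 1694/2661 = 63.7%, Regimen X 89/120 = 74.2% → Regimen X
Stage II: Regimen Y 526/987 = 53.3%, Regimen X 968/1428 = 67.8% → Regimen X
Overall: Regimen Y 2552/4535 = 56.3%, Regimen X 2231/4566 = 48.9% → Regimen Y
Regimen X wins each disease group but Regimen Y wins overall — the comparison reverses. Regimen X's patients skew toward stage IV, which has a lower base rate.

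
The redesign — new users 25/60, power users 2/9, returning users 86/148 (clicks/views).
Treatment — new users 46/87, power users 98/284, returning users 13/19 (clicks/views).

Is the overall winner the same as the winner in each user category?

New users: the redesign 25/60 = 41.7%, Treatment 46/87 = 52.9% → Treatment
Power users: the redesign 2/9 = 22.2%, Treatment 98/284 = 34.5% → Treatment
Returning users: the redesign 86/148 = 58.1%, Treatment 13/19 = 68.4% → Treatment
Overall: the redesign 113/217 = 52.1%, Treatment 157/390 = 40.3% → the redesign
Treatment wins each user group but the redesign wins overall — the comparison reverses. Treatment's views skew toward power users, which has a lower base rate.

No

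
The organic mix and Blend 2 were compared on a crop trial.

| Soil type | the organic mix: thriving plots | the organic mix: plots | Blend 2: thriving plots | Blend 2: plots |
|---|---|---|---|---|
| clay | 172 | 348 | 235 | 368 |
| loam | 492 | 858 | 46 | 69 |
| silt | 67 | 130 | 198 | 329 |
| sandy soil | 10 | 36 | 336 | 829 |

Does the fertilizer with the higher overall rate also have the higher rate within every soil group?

Clay: the organic mix 172/348 = 49.4%, Blend 2 235/368 = 63.9% → Blend 2
Loam: the organic mix 492/858 = 57.3%, Blend 2 46/69 = 66.7% → Blend 2
Silt: the organic mix 67/130 = 51.5%, Blend 2 198/329 = 60.2% → Blend 2
Sandy soil: the organic mix 10/36 = 27.8%, Blend 2 336/829 = 40.5% → Blend 2
Overall: the organic mix 741/1372 = 54.0%, Blend 2 815/1595 = 51.1% → the organic mix
Blend 2 wins each soil group but the organic mix wins overall — the comparison reverses. Blend 2's plots skew toward sandy soil, which has a lower base rate.

No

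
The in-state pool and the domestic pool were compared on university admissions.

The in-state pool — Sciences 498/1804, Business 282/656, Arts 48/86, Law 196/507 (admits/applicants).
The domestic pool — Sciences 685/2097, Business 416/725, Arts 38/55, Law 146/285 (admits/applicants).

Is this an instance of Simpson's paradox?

No

Sciences: the in-state pool 498/1804 = 27.6%, the domestic pool 685/2097 = 32.7% → the domestic pool
Business: the in-state pool 282/656 = 43.0%, the domestic pool 416/725 = 57.4% → the domestic pool
Arts: the in-state pool 48/86 = 55.8%, the domestic pool 38/55 = 69.1% → the domestic pool
Law: the in-state pool 196/507 = 38.7%, the domestic pool 146/285 = 51.2% → the domestic pool
Overall: the in-state pool 1024/3053 = 33.5%, the domestic pool 1285/3162 = 40.6% → the domestic pool
The domestic pool wins overall and in every department group — no reversal.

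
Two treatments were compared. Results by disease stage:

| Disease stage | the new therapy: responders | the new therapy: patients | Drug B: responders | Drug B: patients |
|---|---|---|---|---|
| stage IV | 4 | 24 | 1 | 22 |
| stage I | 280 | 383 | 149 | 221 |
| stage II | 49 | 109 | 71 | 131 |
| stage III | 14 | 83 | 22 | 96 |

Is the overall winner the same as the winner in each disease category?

Stage IV: the new therapy 4/24 = 16.7%, Drug B 1/22 = 4.5% → the new therapy
Stage I: the new therapy 280/383 = 73.1%, Drug B 149/221 = 67.4% → the new therapy
Stage II: the new therapy 49/109 = 45.0%, Drug B 71/131 = 54.2% → Drug B
Stage III: the new therapy 14/83 = 16.9%, Drug B 22/96 = 22.9% → Drug B
Overall: the new therapy 347/599 = 57.9%, Drug B 243/470 = 51.7% → the new therapy
Neither sweeps: the new therapy wins 2 of 4 groups, Drug B wins 2. The new therapy wins overall but not every group — no Simpson reversal.

No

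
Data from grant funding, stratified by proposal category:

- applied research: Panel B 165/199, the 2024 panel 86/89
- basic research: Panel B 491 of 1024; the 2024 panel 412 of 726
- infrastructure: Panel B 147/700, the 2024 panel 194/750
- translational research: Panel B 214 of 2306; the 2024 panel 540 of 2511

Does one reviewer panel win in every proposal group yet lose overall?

Applied research: Panel B 165/199 = 82.9%, the 2024 panel 86/89 = 96.6% → the 2024 panel
Basic research: Panel B 491/1024 = 47.9%, the 2024 panel 412/726 = 56.7% → the 2024 panel
Infrastructure: Panel B 147/700 = 21.0%, the 2024 panel 194/750 = 25.9% → the 2024 panel
Translational research: Panel B 214/2306 = 9.3%, the 2024 panel 540/2511 = 21.5% → the 2024 panel
Overall: Panel B 1017/4229 = 24.0%, the 2024 panel 1232/4076 = 30.2% → the 2024 panel
The 2024 panel wins overall and in every proposal group — no reversal.

No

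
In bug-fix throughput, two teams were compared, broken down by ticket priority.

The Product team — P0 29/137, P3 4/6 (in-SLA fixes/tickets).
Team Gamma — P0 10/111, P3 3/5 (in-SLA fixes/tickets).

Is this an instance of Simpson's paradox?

No

P0: the Product team 29/137 = 21.2%, Team Gamma 10/111 = 9.0% → the Product team
P3: the Product team 4/6 = 66.7%, Team Gamma 3/5 = 60.0% → the Product team
Overall: the Product team 33/143 = 23.1%, Team Gamma 13/116 = 11.2% → the Product team
The Product team wins overall and in every ticket group — no reversal.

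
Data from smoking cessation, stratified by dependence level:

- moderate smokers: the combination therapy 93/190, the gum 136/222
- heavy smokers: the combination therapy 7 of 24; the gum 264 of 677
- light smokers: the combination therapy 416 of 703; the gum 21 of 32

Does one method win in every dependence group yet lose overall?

Moderate smokers: the combination therapy 93/190 = 48.9%, the gum 136/222 = 61.3% → the gum
Heavy smokers: the combination therapy 7/24 = 29.2%, the gum 264/677 = 39.0% → the gum
Light smokers: the combination therapy 416/703 = 59.2%, the gum 21/32 = 65.6% → the gum
Overall: the combination therapy 516/917 = 56.3%, the gum 421/931 = 45.2% → the combination therapy
The gum wins each dependence group but the combination therapy wins overall — the comparison reverses. The gum's participants skew toward heavy smokers, which has a lower base rate.

Yes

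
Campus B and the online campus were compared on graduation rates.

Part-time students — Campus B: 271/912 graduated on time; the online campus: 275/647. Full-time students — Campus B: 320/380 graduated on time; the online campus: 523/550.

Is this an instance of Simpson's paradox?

No

Part-time: Campus B 271/912 = 29.7%, the online campus 275/647 = 42.5% → the online campus
Full-time: Campus B 320/380 = 84.2%, the online campus 523/550 = 95.1% → the online campus
Overall: Campus B 591/1292 = 45.7%, the online campus 798/1197 = 66.7% → the online campus
The online campus wins overall and in every enrollment group — no reversal.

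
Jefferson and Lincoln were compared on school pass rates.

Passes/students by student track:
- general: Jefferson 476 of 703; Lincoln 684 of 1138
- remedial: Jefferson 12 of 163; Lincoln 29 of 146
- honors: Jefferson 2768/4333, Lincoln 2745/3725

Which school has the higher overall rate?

General: Jefferson 476/703 = 67.7%, Lincoln 684/1138 = 60.1% → Jefferson
Remedial: Jefferson 12/163 = 7.4%, Lincoln 29/146 = 19.9% → Lincoln
Honors: Jefferson 2768/4333 = 63.9%, Lincoln 2745/3725 = 73.7% → Lincoln
Overall: Jefferson 3256/5199 = 62.6%, Lincoln 3458/5009 = 69.0% → Lincoln
(Neither sweeps every student group, but Lincoln has the higher pooled rate.)

Lincoln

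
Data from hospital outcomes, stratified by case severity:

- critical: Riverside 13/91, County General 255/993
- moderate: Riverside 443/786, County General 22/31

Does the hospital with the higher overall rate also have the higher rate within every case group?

Critical: Riverside 13/91 = 14.3%, County General 255/993 = 25.7% → County General
Moderate: Riverside 443/786 = 56.4%, County General 22/31 = 71.0% → County General
Overall: Riverside 456/877 = 52.0%, County General 277/1024 = 27.1% → Riverside
County General wins each case group but Riverside wins overall — the comparison reverses. County General's patients skew toward critical, which has a lower base rate.

No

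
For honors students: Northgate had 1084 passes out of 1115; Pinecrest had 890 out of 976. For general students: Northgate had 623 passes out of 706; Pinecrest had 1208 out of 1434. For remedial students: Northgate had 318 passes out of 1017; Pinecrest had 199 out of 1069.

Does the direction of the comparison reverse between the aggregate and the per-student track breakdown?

No

Honors: Northgate 1084/1115 = 97.2%, Pinecrest 890/976 = 91.2% → Northgate
General: Northgate 623/706 = 88.2%, Pinecrest 1208/1434 = 84.2% → Northgate
Remedial: Northgate 318/1017 = 31.3%, Pinecrest 199/1069 = 18.6% → Northgate
Overall: Northgate 2025/2838 = 71.4%, Pinecrest 2297/3479 = 66.0% → Northgate
Northgate wins overall and in every student group — no reversal.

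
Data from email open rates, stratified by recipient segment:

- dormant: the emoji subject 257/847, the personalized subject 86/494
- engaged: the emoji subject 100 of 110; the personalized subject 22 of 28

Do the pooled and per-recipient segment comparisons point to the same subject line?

Yes

Dormant: the emoji subject 257/847 = 30.3%, the personalized subject 86/494 = 17.4% → the emoji subject
Engaged: the emoji subject 100/110 = 90.9%, the personalized subject 22/28 = 78.6% → the emoji subject
Overall: the emoji subject 357/957 = 37.3%, the personalized subject 108/522 = 20.7% → the emoji subject
The emoji subject wins overall and in every recipient group — no reversal.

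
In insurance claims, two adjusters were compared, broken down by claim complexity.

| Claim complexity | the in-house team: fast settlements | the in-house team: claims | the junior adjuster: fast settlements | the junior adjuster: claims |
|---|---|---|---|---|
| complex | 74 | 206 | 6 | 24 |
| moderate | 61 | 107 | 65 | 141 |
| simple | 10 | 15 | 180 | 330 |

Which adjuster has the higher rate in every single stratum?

the in-house team

Complex: the in-house team 74/206 = 35.9%, the junior adjuster 6/24 = 25.0% → the in-house team
Moderate: the in-house team 61/107 = 57.0%, the junior adjuster 65/141 = 46.1% → the in-house team
Simple: the in-house team 10/15 = 66.7%, the junior adjuster 180/330 = 54.5% → the in-house team
The in-house team has the higher rate in all 3 groups.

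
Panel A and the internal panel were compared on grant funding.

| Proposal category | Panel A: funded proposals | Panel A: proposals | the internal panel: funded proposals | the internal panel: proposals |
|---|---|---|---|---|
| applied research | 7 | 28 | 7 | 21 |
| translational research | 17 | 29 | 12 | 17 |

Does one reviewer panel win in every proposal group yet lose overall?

No

Applied research: Panel A 7/28 = 25.0%, the internal panel 7/21 = 33.3% → the internal panel
Translational research: Panel A 17/29 = 58.6%, the internal panel 12/17 = 70.6% → the internal panel
Overall: Panel A 24/57 = 42.1%, the internal panel 19/38 = 50.0% → the internal panel
The internal panel wins overall and in every proposal group — no reversal.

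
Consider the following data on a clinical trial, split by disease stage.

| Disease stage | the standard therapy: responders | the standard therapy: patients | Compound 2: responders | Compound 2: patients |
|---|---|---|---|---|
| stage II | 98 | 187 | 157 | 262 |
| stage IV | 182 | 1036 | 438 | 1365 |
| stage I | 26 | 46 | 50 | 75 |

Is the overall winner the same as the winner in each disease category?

Stage II: the standard therapy 98/187 = 52.4%, Compound 2 157/262 = 59.9% → Compound 2
Stage IV: the standard therapy 182/1036 = 17.6%, Compound 2 438/1365 = 32.1% → Compound 2
Stage I: the standard therapy 26/46 = 56.5%, Compound 2 50/75 = 66.7% → Compound 2
Overall: the standard therapy 306/1269 = 24.1%, Compound 2 645/1702 = 37.9% → Compound 2
Compound 2 wins overall and in every disease group — no reversal.

Yes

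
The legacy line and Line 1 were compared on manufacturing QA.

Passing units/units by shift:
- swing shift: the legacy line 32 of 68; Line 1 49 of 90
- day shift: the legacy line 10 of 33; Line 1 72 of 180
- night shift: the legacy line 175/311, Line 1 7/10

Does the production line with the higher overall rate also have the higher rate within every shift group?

Swing shift: the legacy line 32/68 = 47.1%, Line 1 49/90 = 54.4% → Line 1
Day shift: the legacy line 10/33 = 30.3%, Line 1 72/180 = 40.0% → Line 1
Night shift: the legacy line 175/311 = 56.3%, Line 1 7/10 = 70.0% → Line 1
Overall: the legacy line 217/412 = 52.7%, Line 1 128/280 = 45.7% → the legacy line
Line 1 wins each shift group but the legacy line wins overall — the comparison reverses. Line 1's units skew toward day shift, which has a lower base rate.

No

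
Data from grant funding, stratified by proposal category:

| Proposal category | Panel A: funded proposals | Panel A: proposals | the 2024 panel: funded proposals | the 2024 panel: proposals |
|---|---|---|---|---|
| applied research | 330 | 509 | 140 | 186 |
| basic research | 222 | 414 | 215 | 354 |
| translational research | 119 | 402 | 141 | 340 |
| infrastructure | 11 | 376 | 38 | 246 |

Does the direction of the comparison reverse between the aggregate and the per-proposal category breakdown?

Applied research: Panel A 330/509 = 64.8%, the 2024 panel 140/186 = 75.3% → the 2024 panel
Basic research: Panel A 222/414 = 53.6%, the 2024 panel 215/354 = 60.7% → the 2024 panel
Translational research: Panel A 119/402 = 29.6%, the 2024 panel 141/340 = 41.5% → the 2024 panel
Infrastructure: Panel A 11/376 = 2.9%, the 2024 panel 38/246 = 15.4% → the 2024 panel
Overall: Panel A 682/1701 = 40.1%, the 2024 panel 534/1126 = 47.4% → the 2024 panel
The 2024 panel wins overall and in every proposal group — no reversal.

No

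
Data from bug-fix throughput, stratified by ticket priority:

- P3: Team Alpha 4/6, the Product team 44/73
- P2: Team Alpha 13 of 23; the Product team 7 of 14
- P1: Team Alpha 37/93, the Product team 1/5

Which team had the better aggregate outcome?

P3: Team Alpha 4/6 = 66.7%, the Product team 44/73 = 60.3% → Team Alpha
P2: Team Alpha 13/23 = 56.5%, the Product team 7/14 = 50.0% → Team Alpha
P1: Team Alpha 37/93 = 39.8%, the Product team 1/5 = 20.0% → Team Alpha
Overall: Team Alpha 54/122 = 44.3%, the Product team 52/92 = 56.5% → the Product team
(Team Alpha wins every ticket group but the Product team wins overall — Team Alpha's tickets skew toward the low-rate P1 group.)

the Product team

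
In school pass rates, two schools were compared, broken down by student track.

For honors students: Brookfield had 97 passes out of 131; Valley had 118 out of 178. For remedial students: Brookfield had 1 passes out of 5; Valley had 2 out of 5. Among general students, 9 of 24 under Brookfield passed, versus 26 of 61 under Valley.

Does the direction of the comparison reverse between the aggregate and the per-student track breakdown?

No

Honors: Brookfield 97/131 = 74.0%, Valley 118/178 = 66.3% → Brookfield
Remedial: Brookfield 1/5 = 20.0%, Valley 2/5 = 40.0% → Valley
General: Brookfield 9/24 = 37.5%, Valley 26/61 = 42.6% → Valley
Overall: Brookfield 107/160 = 66.9%, Valley 146/244 = 59.8% → Brookfield
Neither sweeps: Brookfield wins 1 of 3 groups, Valley wins 2. Brookfield wins overall but not every group — no Simpson reversal.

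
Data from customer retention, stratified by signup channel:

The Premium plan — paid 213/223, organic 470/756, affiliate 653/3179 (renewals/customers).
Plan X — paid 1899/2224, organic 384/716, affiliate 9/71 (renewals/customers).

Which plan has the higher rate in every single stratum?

the Premium plan

Paid: the Premium plan 213/223 = 95.5%, Plan X 1899/2224 = 85.4% → the Premium plan
Organic: the Premium plan 470/756 = 62.2%, Plan X 384/716 = 53.6% → the Premium plan
Affiliate: the Premium plan 653/3179 = 20.5%, Plan X 9/71 = 12.7% → the Premium plan
The Premium plan has the higher rate in all 3 groups.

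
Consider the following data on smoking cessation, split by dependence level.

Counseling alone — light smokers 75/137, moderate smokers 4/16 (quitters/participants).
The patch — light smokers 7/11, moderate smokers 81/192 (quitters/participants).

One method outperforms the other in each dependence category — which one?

the patch

Light smokers: counseling alone 75/137 = 54.7%, the patch 7/11 = 63.6% → the patch
Moderate smokers: counseling alone 4/16 = 25.0%, the patch 81/192 = 42.2% → the patch
The patch has the higher rate in both groups.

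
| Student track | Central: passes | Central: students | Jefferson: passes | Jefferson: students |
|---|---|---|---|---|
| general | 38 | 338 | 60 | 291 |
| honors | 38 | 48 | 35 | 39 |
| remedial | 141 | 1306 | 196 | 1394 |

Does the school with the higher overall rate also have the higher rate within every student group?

General: Central 38/338 = 11.2%, Jefferson 60/291 = 20.6% → Jefferson
Honors: Central 38/48 = 79.2%, Jefferson 35/39 = 89.7% → Jefferson
Remedial: Central 141/1306 = 10.8%, Jefferson 196/1394 = 14.1% → Jefferson
Overall: Central 217/1692 = 12.8%, Jefferson 291/1724 = 16.9% → Jefferson
Jefferson wins overall and in every student group — no reversal.

Yes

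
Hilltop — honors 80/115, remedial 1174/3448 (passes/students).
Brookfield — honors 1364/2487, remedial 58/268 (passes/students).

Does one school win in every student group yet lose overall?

Yes

Honors: Hilltop 80/115 = 69.6%, Brookfield 1364/2487 = 54.8% → Hilltop
Remedial: Hilltop 1174/3448 = 34.0%, Brookfield 58/268 = 21.6% → Hilltop
Overall: Hilltop 1254/3563 = 35.2%, Brookfield 1422/2755 = 51.6% → Brookfield
Hilltop wins each student group but Brookfield wins overall — the comparison reverses. Hilltop's students skew toward remedial, which has a lower base rate.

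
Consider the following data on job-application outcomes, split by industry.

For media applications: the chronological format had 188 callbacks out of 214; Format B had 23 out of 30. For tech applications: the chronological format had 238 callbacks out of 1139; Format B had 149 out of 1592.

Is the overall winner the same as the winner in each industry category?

Media: the chronological format 188/214 = 87.9%, Format B 23/30 = 76.7% → the chronological format
Tech: the chronological format 238/1139 = 20.9%, Format B 149/1592 = 9.4% → the chronological format
Overall: the chronological format 426/1353 = 31.5%, Format B 172/1622 = 10.6% → the chronological format
The chronological format wins overall and in every industry group — no reversal.

Yes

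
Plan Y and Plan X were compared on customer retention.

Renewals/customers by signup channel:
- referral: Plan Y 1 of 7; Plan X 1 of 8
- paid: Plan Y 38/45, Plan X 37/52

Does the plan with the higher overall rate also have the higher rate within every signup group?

Referral: Plan Y 1/7 = 14.3%, Plan X 1/8 = 12.5% → Plan Y
Paid: Plan Y 38/45 = 84.4%, Plan X 37/52 = 71.2% → Plan Y
Overall: Plan Y 39/52 = 75.0%, Plan X 38/60 = 63.3% → Plan Y
Plan Y wins overall and in every signup group — no reversal.

Yes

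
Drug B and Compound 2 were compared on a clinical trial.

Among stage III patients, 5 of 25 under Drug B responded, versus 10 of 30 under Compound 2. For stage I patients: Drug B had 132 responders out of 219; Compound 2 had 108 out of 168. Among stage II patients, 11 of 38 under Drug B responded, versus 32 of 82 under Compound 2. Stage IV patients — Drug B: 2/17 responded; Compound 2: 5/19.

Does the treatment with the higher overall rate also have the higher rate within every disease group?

Stage III: Drug B 5/25 = 20.0%, Compound 2 10/30 = 33.3% → Compound 2
Stage I: Drug B 132/219 = 60.3%, Compound 2 108/168 = 64.3% → Compound 2
Stage II: Drug B 11/38 = 28.9%, Compound 2 32/82 = 39.0% → Compound 2
Stage IV: Drug B 2/17 = 11.8%, Compound 2 5/19 = 26.3% → Compound 2
Overall: Drug B 150/299 = 50.2%, Compound 2 155/299 = 51.8% → Compound 2
Compound 2 wins overall and in every disease group — no reversal.

Yes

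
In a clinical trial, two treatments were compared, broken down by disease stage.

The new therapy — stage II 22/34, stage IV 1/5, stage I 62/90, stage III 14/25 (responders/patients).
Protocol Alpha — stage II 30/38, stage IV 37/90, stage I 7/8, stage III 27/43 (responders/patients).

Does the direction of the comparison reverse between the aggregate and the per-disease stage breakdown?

Stage II: the new therapy 22/34 = 64.7%, Protocol Alpha 30/38 = 78.9% → Protocol Alpha
Stage IV: the new therapy 1/5 = 20.0%, Protocol Alpha 37/90 = 41.1% → Protocol Alpha
Stage I: the new therapy 62/90 = 68.9%, Protocol Alpha 7/8 = 87.5% → Protocol Alpha
Stage III: the new therapy 14/25 = 56.0%, Protocol Alpha 27/43 = 62.8% → Protocol Alpha
Overall: the new therapy 99/154 = 64.3%, Protocol Alpha 101/179 = 56.4% → the new therapy
Protocol Alpha wins each disease group but the new therapy wins overall — the comparison reverses. Protocol Alpha's patients skew toward stage IV, which has a lower base rate.

Yes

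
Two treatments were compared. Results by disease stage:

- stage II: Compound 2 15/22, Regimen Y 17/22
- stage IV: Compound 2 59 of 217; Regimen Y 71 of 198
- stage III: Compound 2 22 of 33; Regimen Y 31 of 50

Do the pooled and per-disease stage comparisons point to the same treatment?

Stage II: Compound 2 15/22 = 68.2%, Regimen Y 17/22 = 77.3% → Regimen Y
Stage IV: Compound 2 59/217 = 27.2%, Regimen Y 71/198 = 35.9% → Regimen Y
Stage III: Compound 2 22/33 = 66.7%, Regimen Y 31/50 = 62.0% → Compound 2
Overall: Compound 2 96/272 = 35.3%, Regimen Y 119/270 = 44.1% → Regimen Y
Neither sweeps: Compound 2 wins 1 of 3 groups, Regimen Y wins 2. Regimen Y wins overall but not every group — no Simpson reversal.

No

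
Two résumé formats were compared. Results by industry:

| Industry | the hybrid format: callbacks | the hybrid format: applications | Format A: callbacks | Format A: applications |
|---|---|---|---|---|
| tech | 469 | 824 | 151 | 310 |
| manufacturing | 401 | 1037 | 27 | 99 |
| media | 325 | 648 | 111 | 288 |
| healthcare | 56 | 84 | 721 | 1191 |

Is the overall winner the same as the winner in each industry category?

No

Tech: the hybrid format 469/824 = 56.9%, Format A 151/310 = 48.7% → the hybrid format
Manufacturing: the hybrid format 401/1037 = 38.7%, Format A 27/99 = 27.3% → the hybrid format
Media: the hybrid format 325/648 = 50.2%, Format A 111/288 = 38.5% → the hybrid format
Healthcare: the hybrid format 56/84 = 66.7%, Format A 721/1191 = 60.5% → the hybrid format
Overall: the hybrid format 1251/2593 = 48.2%, Format A 1010/1888 = 53.5% → Format A
The hybrid format wins each industry group but Format A wins overall — the comparison reverses. The hybrid format's applications skew toward manufacturing, which has a lower base rate.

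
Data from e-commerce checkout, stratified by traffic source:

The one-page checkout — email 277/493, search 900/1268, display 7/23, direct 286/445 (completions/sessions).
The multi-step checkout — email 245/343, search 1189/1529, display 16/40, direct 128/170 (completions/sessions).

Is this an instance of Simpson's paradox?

No

Email: the one-page checkout 277/493 = 56.2%, the multi-step checkout 245/343 = 71.4% → the multi-step checkout
Search: the one-page checkout 900/1268 = 71.0%, the multi-step checkout 1189/1529 = 77.8% → the multi-step checkout
Display: the one-page checkout 7/23 = 30.4%, the multi-step checkout 16/40 = 40.0% → the multi-step checkout
Direct: the one-page checkout 286/445 = 64.3%, the multi-step checkout 128/170 = 75.3% → the multi-step checkout
Overall: the one-page checkout 1470/2229 = 65.9%, the multi-step checkout 1578/2082 = 75.8% → the multi-step checkout
The multi-step checkout wins overall and in every traffic group — no reversal.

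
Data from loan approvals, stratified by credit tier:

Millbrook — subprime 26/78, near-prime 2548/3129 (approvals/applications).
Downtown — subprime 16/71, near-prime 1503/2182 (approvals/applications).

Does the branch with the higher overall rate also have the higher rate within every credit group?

Yes

Subprime: Millbrook 26/78 = 33.3%, Downtown 16/71 = 22.5% → Millbrook
Near-prime: Millbrook 2548/3129 = 81.4%, Downtown 1503/2182 = 68.9% → Millbrook
Overall: Millbrook 2574/3207 = 80.3%, Downtown 1519/2253 = 67.4% → Millbrook
Millbrook wins overall and in every credit group — no reversal.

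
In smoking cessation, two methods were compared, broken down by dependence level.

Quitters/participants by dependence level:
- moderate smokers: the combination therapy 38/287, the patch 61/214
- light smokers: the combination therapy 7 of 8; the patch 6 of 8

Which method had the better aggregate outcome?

the patch

Moderate smokers: the combination therapy 38/287 = 13.2%, the patch 61/214 = 28.5% → the patch
Light smokers: the combination therapy 7/8 = 87.5%, the patch 6/8 = 75.0% → the combination therapy
Overall: the combination therapy 45/295 = 15.3%, the patch 67/222 = 30.2% → the patch
(Neither sweeps every dependence group, but the patch has the higher pooled rate.)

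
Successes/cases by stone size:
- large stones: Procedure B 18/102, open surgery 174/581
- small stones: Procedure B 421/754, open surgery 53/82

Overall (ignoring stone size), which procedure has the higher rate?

Large stones: Procedure B 18/102 = 17.6%, open surgery 174/581 = 29.9% → open surgery
Small stones: Procedure B 421/754 = 55.8%, open surgery 53/82 = 64.6% → open surgery
Overall: Procedure B 439/856 = 51.3%, open surgery 227/663 = 34.2% → Procedure B
(Open surgery wins every stone group but Procedure B wins overall — open surgery's cases skew toward the low-rate large stones group.)

Procedure B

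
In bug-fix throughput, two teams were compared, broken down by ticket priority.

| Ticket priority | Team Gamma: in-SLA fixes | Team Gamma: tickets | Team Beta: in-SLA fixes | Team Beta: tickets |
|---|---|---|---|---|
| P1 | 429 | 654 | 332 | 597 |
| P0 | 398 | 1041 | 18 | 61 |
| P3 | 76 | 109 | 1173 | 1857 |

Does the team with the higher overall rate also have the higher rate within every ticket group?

No

P1: Team Gamma 429/654 = 65.6%, Team Beta 332/597 = 55.6% → Team Gamma
P0: Team Gamma 398/1041 = 38.2%, Team Beta 18/61 = 29.5% → Team Gamma
P3: Team Gamma 76/109 = 69.7%, Team Beta 1173/1857 = 63.2% → Team Gamma
Overall: Team Gamma 903/1804 = 50.1%, Team Beta 1523/2515 = 60.6% → Team Beta
Team Gamma wins each ticket group but Team Beta wins overall — the comparison reverses. Team Gamma's tickets skew toward P0, which has a lower base rate.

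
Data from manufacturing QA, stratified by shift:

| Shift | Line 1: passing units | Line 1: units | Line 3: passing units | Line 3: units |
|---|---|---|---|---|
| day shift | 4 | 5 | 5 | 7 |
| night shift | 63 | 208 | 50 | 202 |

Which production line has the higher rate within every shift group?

Line 1

Day shift: Line 1 4/5 = 80.0%, Line 3 5/7 = 71.4% → Line 1
Night shift: Line 1 63/208 = 30.3%, Line 3 50/202 = 24.8% → Line 1
Line 1 has the higher rate in both groups.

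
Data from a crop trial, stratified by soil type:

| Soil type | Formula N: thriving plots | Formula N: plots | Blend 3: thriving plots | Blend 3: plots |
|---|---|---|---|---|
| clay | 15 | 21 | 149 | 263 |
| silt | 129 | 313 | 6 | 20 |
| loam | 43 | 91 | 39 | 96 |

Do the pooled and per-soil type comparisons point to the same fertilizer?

Clay: Formula N 15/21 = 71.4%, Blend 3 149/263 = 56.7% → Formula N
Silt: Formula N 129/313 = 41.2%, Blend 3 6/20 = 30.0% → Formula N
Loam: Formula N 43/91 = 47.3%, Blend 3 39/96 = 40.6% → Formula N
Overall: Formula N 187/425 = 44.0%, Blend 3 194/379 = 51.2% → Blend 3
Formula N wins each soil group but Blend 3 wins overall — the comparison reverses. Formula N's plots skew toward silt, which has a lower base rate.

No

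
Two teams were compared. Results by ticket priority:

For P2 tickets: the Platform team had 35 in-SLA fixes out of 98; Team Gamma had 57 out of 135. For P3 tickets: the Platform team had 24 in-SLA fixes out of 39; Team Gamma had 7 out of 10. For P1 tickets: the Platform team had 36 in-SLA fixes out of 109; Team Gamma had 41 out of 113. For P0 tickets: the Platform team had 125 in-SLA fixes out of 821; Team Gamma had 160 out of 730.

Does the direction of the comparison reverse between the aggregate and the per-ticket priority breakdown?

No

P2: the Platform team 35/98 = 35.7%, Team Gamma 57/135 = 42.2% → Team Gamma
P3: the Platform team 24/39 = 61.5%, Team Gamma 7/10 = 70.0% → Team Gamma
P1: the Platform team 36/109 = 33.0%, Team Gamma 41/113 = 36.3% → Team Gamma
P0: the Platform team 125/821 = 15.2%, Team Gamma 160/730 = 21.9% → Team Gamma
Overall: the Platform team 220/1067 = 20.6%, Team Gamma 265/988 = 26.8% → Team Gamma
Team Gamma wins overall and in every ticket group — no reversal.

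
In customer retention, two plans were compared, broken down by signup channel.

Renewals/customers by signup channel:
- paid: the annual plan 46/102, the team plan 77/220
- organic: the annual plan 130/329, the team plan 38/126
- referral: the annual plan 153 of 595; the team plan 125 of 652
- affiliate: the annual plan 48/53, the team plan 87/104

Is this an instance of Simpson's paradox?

No

Paid: the annual plan 46/102 = 45.1%, the team plan 77/220 = 35.0% → the annual plan
Organic: the annual plan 130/329 = 39.5%, the team plan 38/126 = 30.2% → the annual plan
Referral: the annual plan 153/595 = 25.7%, the team plan 125/652 = 19.2% → the annual plan
Affiliate: the annual plan 48/53 = 90.6%, the team plan 87/104 = 83.7% → the annual plan
Overall: the annual plan 377/1079 = 34.9%, the team plan 327/1102 = 29.7% → the annual plan
The annual plan wins overall and in every signup group — no reversal.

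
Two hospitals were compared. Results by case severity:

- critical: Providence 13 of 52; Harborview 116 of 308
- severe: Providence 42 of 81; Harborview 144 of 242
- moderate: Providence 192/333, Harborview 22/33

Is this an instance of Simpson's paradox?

Yes

Critical: Providence 13/52 = 25.0%, Harborview 116/308 = 37.7% → Harborview
Severe: Providence 42/81 = 51.9%, Harborview 144/242 = 59.5% → Harborview
Moderate: Providence 192/333 = 57.7%, Harborview 22/33 = 66.7% → Harborview
Overall: Providence 247/466 = 53.0%, Harborview 282/583 = 48.4% → Providence
Harborview wins each case group but Providence wins overall — the comparison reverses. Harborview's patients skew toward critical, which has a lower base rate.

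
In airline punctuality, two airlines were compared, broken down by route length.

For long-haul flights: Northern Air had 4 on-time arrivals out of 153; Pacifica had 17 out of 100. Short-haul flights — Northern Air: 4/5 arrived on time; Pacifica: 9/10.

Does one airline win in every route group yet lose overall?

No

Long-haul: Northern Air 4/153 = 2.6%, Pacifica 17/100 = 17.0% → Pacifica
Short-haul: Northern Air 4/5 = 80.0%, Pacifica 9/10 = 90.0% → Pacifica
Overall: Northern Air 8/158 = 5.1%, Pacifica 26/110 = 23.6% → Pacifica
Pacifica wins overall and in every route group — no reversal.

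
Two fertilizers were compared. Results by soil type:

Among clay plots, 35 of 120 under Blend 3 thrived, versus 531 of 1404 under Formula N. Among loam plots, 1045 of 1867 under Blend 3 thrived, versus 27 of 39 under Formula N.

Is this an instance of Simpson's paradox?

Clay: Blend 3 35/120 = 29.2%, Formula N 531/1404 = 37.8% → Formula N
Loam: Blend 3 1045/1867 = 56.0%, Formula N 27/39 = 69.2% → Formula N
Overall: Blend 3 1080/1987 = 54.4%, Formula N 558/1443 = 38.7% → Blend 3
Formula N wins each soil group but Blend 3 wins overall — the comparison reverses. Formula N's plots skew toward clay, which has a lower base rate.

Yes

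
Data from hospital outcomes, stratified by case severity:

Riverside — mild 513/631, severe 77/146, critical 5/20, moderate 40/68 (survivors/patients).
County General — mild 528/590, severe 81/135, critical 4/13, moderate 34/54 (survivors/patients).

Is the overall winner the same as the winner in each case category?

Mild: Riverside 513/631 = 81.3%, County General 528/590 = 89.5% → County General
Severe: Riverside 77/146 = 52.7%, County General 81/135 = 60.0% → County General
Critical: Riverside 5/20 = 25.0%, County General 4/13 = 30.8% → County General
Moderate: Riverside 40/68 = 58.8%, County General 34/54 = 63.0% → County General
Overall: Riverside 635/865 = 73.4%, County General 647/792 = 81.7% → County General
County General wins overall and in every case group — no reversal.

Yes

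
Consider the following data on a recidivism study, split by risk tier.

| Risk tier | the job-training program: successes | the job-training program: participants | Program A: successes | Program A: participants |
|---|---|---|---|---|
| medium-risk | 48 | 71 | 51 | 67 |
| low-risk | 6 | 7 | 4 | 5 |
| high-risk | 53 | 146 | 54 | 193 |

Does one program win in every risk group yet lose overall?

Medium-risk: the job-training program 48/71 = 67.6%, Program A 51/67 = 76.1% → Program A
Low-risk: the job-training program 6/7 = 85.7%, Program A 4/5 = 80.0% → the job-training program
High-risk: the job-training program 53/146 = 36.3%, Program A 54/193 = 28.0% → the job-training program
Overall: the job-training program 107/224 = 47.8%, Program A 109/265 = 41.1% → the job-training program
Neither sweeps: the job-training program wins 2 of 3 groups, Program A wins 1. The job-training program wins overall but not every group — no Simpson reversal.

No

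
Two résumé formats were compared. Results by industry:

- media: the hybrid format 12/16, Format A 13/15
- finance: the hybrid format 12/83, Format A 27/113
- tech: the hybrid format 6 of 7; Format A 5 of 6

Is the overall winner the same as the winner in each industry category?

Media: the hybrid format 12/16 = 75.0%, Format A 13/15 = 86.7% → Format A
Finance: the hybrid format 12/83 = 14.5%, Format A 27/113 = 23.9% → Format A
Tech: the hybrid format 6/7 = 85.7%, Format A 5/6 = 83.3% → the hybrid format
Overall: the hybrid format 30/106 = 28.3%, Format A 45/134 = 33.6% → Format A
Neither sweeps: the hybrid format wins 1 of 3 groups, Format A wins 2. Format A wins overall but not every group — no Simpson reversal.

No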